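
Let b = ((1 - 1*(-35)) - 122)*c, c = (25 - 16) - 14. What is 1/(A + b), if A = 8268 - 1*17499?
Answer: -1/8801 ≈ -0.00011362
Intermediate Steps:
c = -5 (c = 9 - 14 = -5)
b = 430 (b = ((1 - 1*(-35)) - 122)*(-5) = ((1 + 35) - 122)*(-5) = (36 - 122)*(-5) = -86*(-5) = 430)
A = -9231 (A = 8268 - 17499 = -9231)
1/(A + b) = 1/(-9231 + 430) = 1/(-8801) = -1/8801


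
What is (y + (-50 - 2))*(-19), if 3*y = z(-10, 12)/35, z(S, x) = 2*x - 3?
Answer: 4921/5 ≈ 984.20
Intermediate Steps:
z(S, x) = -3 + 2*x
y = 1/5 (y = ((-3 + 2*12)/35)/3 = ((-3 + 24)*(1/35))/3 = (21*(1/35))/3 = (1/3)*(3/5) = 1/5 ≈ 0.20000)
(y + (-50 - 2))*(-19) = (1/5 + (-50 - 2))*(-19) = (1/5 - 52)*(-19) = -259/5*(-19) = 4921/5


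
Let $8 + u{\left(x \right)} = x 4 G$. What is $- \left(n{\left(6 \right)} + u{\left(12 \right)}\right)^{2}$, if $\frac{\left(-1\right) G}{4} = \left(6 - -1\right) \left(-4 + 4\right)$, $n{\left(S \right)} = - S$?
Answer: $-196$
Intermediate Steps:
$G = 0$ ($G = - 4 \left(6 - -1\right) \left(-4 + 4\right) = - 4 \left(6 + \left(-2 + 3\right)\right) 0 = - 4 \left(6 + 1\right) 0 = - 4 \cdot 7 \cdot 0 = \left(-4\right) 0 = 0$)
$u{\left(x \right)} = -8$ ($u{\left(x \right)} = -8 + x 4 \cdot 0 = -8 + 4 x 0 = -8 + 0 = -8$)
$- \left(n{\left(6 \right)} + u{\left(12 \right)}\right)^{2} = - \left(\left(-1\right) 6 - 8\right)^{2} = - \left(-6 - 8\right)^{2} = - \left(-14\right)^{2} = \left(-1\right) 196 = -196$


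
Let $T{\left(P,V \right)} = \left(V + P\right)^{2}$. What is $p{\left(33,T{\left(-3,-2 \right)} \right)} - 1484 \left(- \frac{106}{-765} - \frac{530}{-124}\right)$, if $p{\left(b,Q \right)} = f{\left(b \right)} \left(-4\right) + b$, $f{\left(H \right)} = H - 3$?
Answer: $- \frac{157361579}{23715} \approx -6635.5$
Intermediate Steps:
$f{\left(H \right)} = -3 + H$
$T{\left(P,V \right)} = \left(P + V\right)^{2}$
$p{\left(b,Q \right)} = 12 - 3 b$ ($p{\left(b,Q \right)} = \left(-3 + b\right) \left(-4\right) + b = \left(12 - 4 b\right) + b = 12 - 3 b$)
$p{\left(33,T{\left(-3,-2 \right)} \right)} - 1484 \left(- \frac{106}{-765} - \frac{530}{-124}\right) = \left(12 - 99\right) - 1484 \left(- \frac{106}{-765} - \frac{530}{-124}\right) = \left(12 - 99\right) - 1484 \left(\left(-106\right) \left(- \frac{1}{765}\right) - - \frac{265}{62}\right) = -87 - 1484 \left(\frac{106}{765} + \frac{265}{62}\right) = -87 - \frac{155298374}{23715} = - \frac{157361579}{23715}$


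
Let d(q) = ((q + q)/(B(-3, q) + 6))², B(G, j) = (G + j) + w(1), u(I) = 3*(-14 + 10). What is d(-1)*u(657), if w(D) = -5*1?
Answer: -16/3 ≈ -5.3333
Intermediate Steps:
w(D) = -5
u(I) = -12 (u(I) = 3*(-4) = -12)
B(G, j) = -5 + G + j (B(G, j) = (G + j) - 5 = -5 + G + j)
d(q) = 4*q²/(-2 + q)² (d(q) = ((q + q)/((-5 - 3 + q) + 6))² = ((2*q)/((-8 + q) + 6))² = ((2*q)/(-2 + q))² = (2*q/(-2 + q))² = 4*q²/(-2 + q)²)
d(-1)*u(657) = (4*(-1)²/(-2 - 1)²)*(-12) = (4*1/(-3)²)*(-12) = (4*1*(⅑))*(-12) = (4/9)*(-12) = -16/3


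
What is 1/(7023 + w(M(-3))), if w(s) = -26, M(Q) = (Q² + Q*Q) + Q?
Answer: 1/6997 ≈ 0.00014292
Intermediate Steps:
M(Q) = Q + 2*Q² (M(Q) = (Q² + Q²) + Q = 2*Q² + Q = Q + 2*Q²)
1/(7023 + w(M(-3))) = 1/(7023 - 26) = 1/6997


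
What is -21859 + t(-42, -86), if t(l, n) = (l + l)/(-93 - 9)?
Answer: -371589/17 ≈ -21858.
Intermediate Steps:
t(l, n) = -l/51 (t(l, n) = (2*l)/(-102) = (2*l)*(-1/102) = -l/51)
-21859 + t(-42, -86) = -21859 - 1/51*(-42) = -21859 + 14/17 = -371589/17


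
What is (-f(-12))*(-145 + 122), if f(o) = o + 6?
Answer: -138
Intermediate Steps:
f(o) = 6 + o
(-f(-12))*(-145 + 122) = (-(6 - 12))*(-145 + 122) = -1*(-6)*(-23) = 6*(-23) = -138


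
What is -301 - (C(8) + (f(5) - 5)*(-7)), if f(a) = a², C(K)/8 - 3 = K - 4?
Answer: -217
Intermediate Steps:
C(K) = -8 + 8*K (C(K) = 24 + 8*(K - 4) = 24 + 8*(-4 + K) = 24 + (-32 + 8*K) = -8 + 8*K)
-301 - (C(8) + (f(5) - 5)*(-7)) = -301 - ((-8 + 8*8) + (5² - 5)*(-7)) = -301 - ((-8 + 64) + (25 - 5)*(-7)) = -301 - (56 + 20*(-7)) = -301 - (56 - 140) = -301 - 1*(-84) = -301 + 84 = -217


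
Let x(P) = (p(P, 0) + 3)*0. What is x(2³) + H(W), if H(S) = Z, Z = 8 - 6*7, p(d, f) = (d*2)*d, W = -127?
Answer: -34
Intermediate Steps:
p(d, f) = 2*d² (p(d, f) = (2*d)*d = 2*d²)
Z = -34 (Z = 8 - 42 = -34)
H(S) = -34
x(P) = 0 (x(P) = (2*P² + 3)*0 = (3 + 2*P²)*0 = 0)
x(2³) + H(W) = 0 - 34 = -34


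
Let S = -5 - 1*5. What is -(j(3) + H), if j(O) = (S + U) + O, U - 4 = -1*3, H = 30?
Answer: -24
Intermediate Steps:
U = 1 (U = 4 - 1*3 = 4 - 3 = 1)
S = -10 (S = -5 - 5 = -10)
j(O) = -9 + O (j(O) = (-10 + 1) + O = -9 + O)
-(j(3) + H) = -((-9 + 3) + 30) = -(-6 + 30) = -1*24 = -24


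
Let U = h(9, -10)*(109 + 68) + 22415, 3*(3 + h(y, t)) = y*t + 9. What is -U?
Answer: -17105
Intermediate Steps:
h(y, t) = t*y/3 (h(y, t) = -3 + (y*t + 9)/3 = -3 + (t*y + 9)/3 = -3 + (9 + t*y)/3 = -3 + (3 + t*y/3) = t*y/3)
U = 17105 (U = ((⅓)*(-10)*9)*(109 + 68) + 22415 = -30*177 + 22415 = -5310 + 22415 = 17105)
-U = -1*17105 = -17105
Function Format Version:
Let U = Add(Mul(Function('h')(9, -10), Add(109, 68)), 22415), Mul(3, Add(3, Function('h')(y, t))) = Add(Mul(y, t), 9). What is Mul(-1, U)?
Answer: -17105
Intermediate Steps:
Function('h')(y, t) = Mul(Rational(1, 3), t, y) (Function('h')(y, t) = Add(-3, Mul(Rational(1, 3), Add(Mul(y, t), 9))) = Add(-3, Mul(Rational(1, 3), Add(Mul(t, y), 9))) = Add(-3, Mul(Rational(1, 3), Add(9, Mul(t, y)))) = Add(-3, Add(3, Mul(Rational(1, 3), t, y))) = Mul(Rational(1, 3), t, y))
U = 17105 (U = Add(Mul(Mul(Rational(1, 3), -10, 9), Add(109, 68)), 22415) = Add(Mul(-30, 177), 22415) = Add(-5310, 22415) = 17105)
Mul(-1, U) = Mul(-1, 17105) = -17105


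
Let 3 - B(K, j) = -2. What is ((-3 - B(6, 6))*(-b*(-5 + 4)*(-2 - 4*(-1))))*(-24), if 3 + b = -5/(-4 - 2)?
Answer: -832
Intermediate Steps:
B(K, j) = 5 (B(K, j) = 3 - 1*(-2) = 3 + 2 = 5)
b = -13/6 (b = -3 - 5/(-4 - 2) = -3 - 5/(-6) = -3 - 5*(-⅙) = -3 + ⅚ = -13/6 ≈ -2.1667)
((-3 - B(6, 6))*(-b*(-5 + 4)*(-2 - 4*(-1))))*(-24) = ((-3 - 1*5)*(-(-13*(-5 + 4)/6)*(-2 - 4*(-1))))*(-24) = ((-3 - 5)*(-(-13/6*(-1))*(-2 + 4)))*(-24) = -(-8)*(13/6)*2*(-24) = -(-8)*13/3*(-24) = -8*(-13/3)*(-24) = (104/3)*(-24) = -832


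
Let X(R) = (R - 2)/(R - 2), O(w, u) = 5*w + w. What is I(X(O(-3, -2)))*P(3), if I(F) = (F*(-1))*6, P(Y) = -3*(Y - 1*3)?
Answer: 0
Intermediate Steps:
O(w, u) = 6*w
P(Y) = 9 - 3*Y (P(Y) = -3*(Y - 3) = -3*(-3 + Y) = 9 - 3*Y)
X(R) = 1 (X(R) = (-2 + R)/(-2 + R) = 1)
I(F) = -6*F (I(F) = -F*6 = -6*F)
I(X(O(-3, -2)))*P(3) = (-6*1)*(9 - 3*3) = -6*(9 - 9) = -6*0 = 0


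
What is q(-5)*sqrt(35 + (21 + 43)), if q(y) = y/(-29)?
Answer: 15*sqrt(11)/29 ≈ 1.7155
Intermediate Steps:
q(y) = -y/29 (q(y) = y*(-1/29) = -y/29)
q(-5)*sqrt(35 + (21 + 43)) = (-1/29*(-5))*sqrt(35 + (21 + 43)) = 5*sqrt(35 + 64)/29 = 5*sqrt(99)/29 = 5*(3*sqrt(11))/29 = 15*sqrt(11)/29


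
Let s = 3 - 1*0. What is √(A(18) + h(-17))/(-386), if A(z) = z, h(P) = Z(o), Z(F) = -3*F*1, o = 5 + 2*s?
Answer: -I*√15/386 ≈ -0.010034*I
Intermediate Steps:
s = 3 (s = 3 + 0 = 3)
o = 11 (o = 5 + 2*3 = 5 + 6 = 11)
Z(F) = -3*F
h(P) = -33 (h(P) = -3*11 = -33)
√(A(18) + h(-17))/(-386) = √(18 - 33)/(-386) = √(-15)*(-1/386) = (I*√15)*(-1/386) = -I*√15/386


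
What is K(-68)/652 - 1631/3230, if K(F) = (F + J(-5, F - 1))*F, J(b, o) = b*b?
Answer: 2095277/526490 ≈ 3.9797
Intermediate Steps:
J(b, o) = b**2
K(F) = F*(25 + F) (K(F) = (F + (-5)**2)*F = (F + 25)*F = (25 + F)*F = F*(25 + F))
K(-68)/652 - 1631/3230 = -68*(25 - 68)/652 - 1631/3230 = -68*(-43)*(1/652) - 1631*1/3230 = 2924*(1/652) - 1631/3230 = 731/163 - 1631/3230 = 2095277/526490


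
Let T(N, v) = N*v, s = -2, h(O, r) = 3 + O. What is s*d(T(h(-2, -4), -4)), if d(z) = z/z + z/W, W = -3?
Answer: -14/3 ≈ -4.6667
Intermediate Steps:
d(z) = 1 - z/3 (d(z) = z/z + z/(-3) = 1 + z*(-1/3) = 1 - z/3)
s*d(T(h(-2, -4), -4)) = -2*(1 - (3 - 2)*(-4)/3) = -2*(1 - (-4)/3) = -2*(1 - 1/3*(-4)) = -2*(1 + 4/3) = -2*7/3 = -14/3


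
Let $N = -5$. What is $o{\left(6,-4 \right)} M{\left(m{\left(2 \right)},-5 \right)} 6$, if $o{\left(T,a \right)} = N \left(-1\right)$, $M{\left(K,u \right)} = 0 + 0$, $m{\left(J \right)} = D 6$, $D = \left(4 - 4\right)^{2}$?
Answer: $0$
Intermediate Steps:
$D = 0$ ($D = 0^{2} = 0$)
$m{\left(J \right)} = 0$ ($m{\left(J \right)} = 0 \cdot 6 = 0$)
$M{\left(K,u \right)} = 0$
$o{\left(T,a \right)} = 5$ ($o{\left(T,a \right)} = \left(-5\right) \left(-1\right) = 5$)
$o{\left(6,-4 \right)} M{\left(m{\left(2 \right)},-5 \right)} 6 = 5 \cdot 0 \cdot 6 = 0 \cdot 6 = 0$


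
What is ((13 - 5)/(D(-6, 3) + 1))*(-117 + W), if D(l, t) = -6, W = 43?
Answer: 592/5 ≈ 118.40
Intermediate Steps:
((13 - 5)/(D(-6, 3) + 1))*(-117 + W) = ((13 - 5)/(-6 + 1))*(-117 + 43) = (8/(-5))*(-74) = (8*(-1/5))*(-74) = -8/5*(-74) = 592/5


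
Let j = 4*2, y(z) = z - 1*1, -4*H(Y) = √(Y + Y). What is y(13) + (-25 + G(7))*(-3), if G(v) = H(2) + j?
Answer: 129/2 ≈ 64.500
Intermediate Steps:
H(Y) = -√2*√Y/4 (H(Y) = -√(Y + Y)/4 = -√2*√Y/4)
y(z) = -1 + z (y(z) = z - 1 = -1 + z)
j = 8
G(v) = 15/2 (G(v) = -√2*√2/4 + 8 = -½ + 8 = 15/2)
y(13) + (-25 + G(7))*(-3) = (-1 + 13) + (-25 + 15/2)*(-3) = 12 - 35/2*(-3) = 12 + 105/2 = 129/2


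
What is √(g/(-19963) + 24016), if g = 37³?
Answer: √9569878012065/19963 ≈ 154.96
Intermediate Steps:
g = 50653
√(g/(-19963) + 24016) = √(50653/(-19963) + 24016) = √(50653*(-1/19963) + 24016) = √(-50653/19963 + 24016) = √(479380755/19963) = √9569878012065/19963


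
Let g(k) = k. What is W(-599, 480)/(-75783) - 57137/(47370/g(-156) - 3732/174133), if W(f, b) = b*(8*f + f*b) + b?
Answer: 70837321527725626/34730769589487 ≈ 2039.6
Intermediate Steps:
W(f, b) = b + b*(8*f + b*f) (W(f, b) = b*(8*f + b*f) + b = b + b*(8*f + b*f))
W(-599, 480)/(-75783) - 57137/(47370/g(-156) - 3732/174133) = (480*(1 + 8*(-599) + 480*(-599)))/(-75783) - 57137/(47370/(-156) - 3732/174133) = (480*(1 - 4792 - 287520))*(-1/75783) - 57137/(47370*(-1/156) - 3732*1/174133) = (480*(-292311))*(-1/75783) - 57137/(-7895/26 - 3732/174133) = -140309280*(-1/75783) - 57137/(-1374877067/4527458) = 46769760/25261 - 57137*(-4527458/1374877067) = 46769760/25261 + 258685367746/1374877067 = 70837321527725626/34730769589487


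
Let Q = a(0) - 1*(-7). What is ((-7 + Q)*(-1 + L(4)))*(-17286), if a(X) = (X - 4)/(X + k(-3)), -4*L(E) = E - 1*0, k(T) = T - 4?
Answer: 138288/7 ≈ 19755.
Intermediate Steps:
k(T) = -4 + T
L(E) = -E/4 (L(E) = -(E - 1*0)/4 = -(E + 0)/4 = -E/4)
a(X) = (-4 + X)/(-7 + X) (a(X) = (X - 4)/(X + (-4 - 3)) = (-4 + X)/(X - 7) = (-4 + X)/(-7 + X))
Q = 53/7 (Q = (-4 + 0)/(-7 + 0) - 1*(-7) = -4/(-7) + 7 = -⅐*(-4) + 7 = 4/7 + 7 = 53/7 ≈ 7.5714)
((-7 + Q)*(-1 + L(4)))*(-17286) = ((-7 + 53/7)*(-1 - ¼*4))*(-17286) = (4*(-1 - 1)/7)*(-17286) = ((4/7)*(-2))*(-17286) = -8/7*(-17286) = 138288/7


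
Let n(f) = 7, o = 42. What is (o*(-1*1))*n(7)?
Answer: -294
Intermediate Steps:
(o*(-1*1))*n(7) = (42*(-1*1))*7 = (42*(-1))*7 = -42*7 = -294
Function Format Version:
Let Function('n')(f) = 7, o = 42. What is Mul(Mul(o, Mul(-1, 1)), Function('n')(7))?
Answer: -294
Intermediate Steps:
Mul(Mul(o, Mul(-1, 1)), Function('n')(7)) = Mul(Mul(42, Mul(-1, 1)), 7) = Mul(Mul(42, -1), 7) = Mul(-42, 7) = -294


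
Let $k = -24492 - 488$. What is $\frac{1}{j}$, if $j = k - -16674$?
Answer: $- \frac{1}{8306} \approx -0.00012039$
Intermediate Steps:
$k = -24980$
$j = -8306$ ($j = -24980 - -16674 = -24980 + 16674 = -8306$)
$\frac{1}{j} = \frac{1}{-8306} = - \frac{1}{8306}$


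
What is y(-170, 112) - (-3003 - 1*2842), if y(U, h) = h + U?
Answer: 5787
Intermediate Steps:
y(U, h) = U + h
y(-170, 112) - (-3003 - 1*2842) = (-170 + 112) - (-3003 - 1*2842) = -58 - (-3003 - 2842) = -58 - 1*(-5845) = -58 + 5845 = 5787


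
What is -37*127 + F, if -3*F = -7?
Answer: -14090/3 ≈ -4696.7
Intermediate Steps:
F = 7/3 (F = -⅓*(-7) = 7/3 ≈ 2.3333)
-37*127 + F = -37*127 + 7/3 = -4699 + 7/3 = -14090/3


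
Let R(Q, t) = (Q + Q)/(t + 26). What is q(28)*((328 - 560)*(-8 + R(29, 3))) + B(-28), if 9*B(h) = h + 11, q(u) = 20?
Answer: 250543/9 ≈ 27838.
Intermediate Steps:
B(h) = 11/9 + h/9 (B(h) = (h + 11)/9 = (11 + h)/9 = 11/9 + h/9)
R(Q, t) = 2*Q/(26 + t) (R(Q, t) = (2*Q)/(26 + t) = 2*Q/(26 + t))
q(28)*((328 - 560)*(-8 + R(29, 3))) + B(-28) = 20*((328 - 560)*(-8 + 2*29/(26 + 3))) + (11/9 + (⅑)*(-28)) = 20*(-232*(-8 + 2*29/29)) + (11/9 - 28/9) = 20*(-232*(-8 + 2*29*(1/29))) - 17/9 = 20*(-232*(-8 + 2)) - 17/9 = 20*(-232*(-6)) - 17/9 = 20*1392 - 17/9 = 27840 - 17/9 = 250543/9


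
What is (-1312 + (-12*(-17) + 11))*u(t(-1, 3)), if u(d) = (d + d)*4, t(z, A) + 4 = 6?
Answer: -17552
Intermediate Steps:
t(z, A) = 2 (t(z, A) = -4 + 6 = 2)
u(d) = 8*d (u(d) = (2*d)*4 = 8*d)
(-1312 + (-12*(-17) + 11))*u(t(-1, 3)) = (-1312 + (-12*(-17) + 11))*(8*2) = (-1312 + (204 + 11))*16 = (-1312 + 215)*16 = -1097*16 = -17552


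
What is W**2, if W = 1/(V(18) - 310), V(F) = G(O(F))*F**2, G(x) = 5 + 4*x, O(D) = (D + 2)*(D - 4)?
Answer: 1/132634356100 ≈ 7.5395e-12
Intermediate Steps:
O(D) = (-4 + D)*(2 + D) (O(D) = (2 + D)*(-4 + D) = (-4 + D)*(2 + D))
V(F) = F**2*(-27 - 8*F + 4*F**2) (V(F) = (5 + 4*(-8 + F**2 - 2*F))*F**2 = (5 + (-32 - 8*F + 4*F**2))*F**2 = (-27 - 8*F + 4*F**2)*F**2 = F**2*(-27 - 8*F + 4*F**2))
W = 1/364190 (W = 1/(18**2*(-27 - 8*18 + 4*18**2) - 310) = 1/(324*(-27 - 144 + 4*324) - 310) = 1/(324*(-27 - 144 + 1296) - 310) = 1/(324*1125 - 310) = 1/(364500 - 310) = 1/364190 ≈ 2.7458e-6)
W**2 = (1/364190)**2 = 1/132634356100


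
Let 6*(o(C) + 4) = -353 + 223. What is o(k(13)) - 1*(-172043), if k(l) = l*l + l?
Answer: 516052/3 ≈ 1.7202e+5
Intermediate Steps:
k(l) = l + l² (k(l) = l² + l = l + l²)
o(C) = -77/3 (o(C) = -4 + (-353 + 223)/6 = -4 + (⅙)*(-130) = -4 - 65/3 = -77/3)
o(k(13)) - 1*(-172043) = -77/3 - 1*(-172043) = -77/3 + 172043 = 516052/3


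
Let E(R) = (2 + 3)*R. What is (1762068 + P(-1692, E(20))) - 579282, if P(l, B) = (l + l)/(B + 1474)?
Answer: 930850890/787 ≈ 1.1828e+6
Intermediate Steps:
E(R) = 5*R
P(l, B) = 2*l/(1474 + B) (P(l, B) = (2*l)/(1474 + B) = 2*l/(1474 + B))
(1762068 + P(-1692, E(20))) - 579282 = (1762068 + 2*(-1692)/(1474 + 5*20)) - 579282 = (1762068 + 2*(-1692)/(1474 + 100)) - 579282 = (1762068 + 2*(-1692)/1574) - 579282 = (1762068 + 2*(-1692)*(1/1574)) - 579282 = (1762068 - 1692/787) - 579282 = 1386745824/787 - 579282 = 930850890/787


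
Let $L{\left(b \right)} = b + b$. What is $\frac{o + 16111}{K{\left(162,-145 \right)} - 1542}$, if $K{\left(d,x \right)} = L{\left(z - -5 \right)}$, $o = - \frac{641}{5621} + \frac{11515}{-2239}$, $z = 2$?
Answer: $- \frac{202697524495}{19230520232} \approx -10.54$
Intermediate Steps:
$o = - \frac{66161014}{12585419}$ ($o = \left(-641\right) \frac{1}{5621} + 11515 \left(- \frac{1}{2239}\right) = - \frac{641}{5621} - \frac{11515}{2239} = - \frac{66161014}{12585419} \approx -5.257$)
$L{\left(b \right)} = 2 b$
$K{\left(d,x \right)} = 14$ ($K{\left(d,x \right)} = 2 \left(2 - -5\right) = 2 \left(2 + 5\right) = 2 \cdot 7 = 14$)
$\frac{o + 16111}{K{\left(162,-145 \right)} - 1542} = \frac{- \frac{66161014}{12585419} + 16111}{14 - 1542} = \frac{202697524495}{12585419 \left(-1528\right)} = \frac{202697524495}{12585419} \left(- \frac{1}{1528}\right) = - \frac{202697524495}{19230520232}$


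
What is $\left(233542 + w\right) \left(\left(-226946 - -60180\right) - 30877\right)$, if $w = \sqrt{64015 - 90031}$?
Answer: $-46157941506 - 790572 i \sqrt{1626} \approx -4.6158 \cdot 10^{10} - 3.1879 \cdot 10^{7} i$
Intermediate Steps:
$w = 4 i \sqrt{1626}$ ($w = \sqrt{-26016} = 4 i \sqrt{1626} \approx 161.29 i$)
$\left(233542 + w\right) \left(\left(-226946 - -60180\right) - 30877\right) = \left(233542 + 4 i \sqrt{1626}\right) \left(\left(-226946 - -60180\right) - 30877\right) = \left(233542 + 4 i \sqrt{1626}\right) \left(\left(-226946 + 60180\right) - 30877\right) = \left(233542 + 4 i \sqrt{1626}\right) \left(-166766 - 30877\right) = \left(233542 + 4 i \sqrt{1626}\right) \left(-197643\right) = -46157941506 - 790572 i \sqrt{1626}$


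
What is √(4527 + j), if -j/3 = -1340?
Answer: √8547 ≈ 92.450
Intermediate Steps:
j = 4020 (j = -3*(-1340) = 4020)
√(4527 + j) = √(4527 + 4020) = √8547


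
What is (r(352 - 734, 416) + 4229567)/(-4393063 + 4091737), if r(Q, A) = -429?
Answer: -2114569/150663 ≈ -14.035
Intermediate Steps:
(r(352 - 734, 416) + 4229567)/(-4393063 + 4091737) = (-429 + 4229567)/(-4393063 + 4091737) = 4229138/(-301326) = 4229138*(-1/301326) = -2114569/150663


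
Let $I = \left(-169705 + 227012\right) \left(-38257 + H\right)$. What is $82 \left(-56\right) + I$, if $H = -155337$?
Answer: $-11094295950$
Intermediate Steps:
$I = -11094291358$ ($I = \left(-169705 + 227012\right) \left(-38257 - 155337\right) = 57307 \left(-193594\right) = -11094291358$)
$82 \left(-56\right) + I = 82 \left(-56\right) - 11094291358 = -4592 - 11094291358 = -11094295950$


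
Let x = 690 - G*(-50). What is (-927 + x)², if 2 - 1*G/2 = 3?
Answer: 113569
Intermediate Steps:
G = -2 (G = 4 - 2*3 = 4 - 6 = -2)
x = 590 (x = 690 - (-2)*(-50) = 690 - 1*100 = 690 - 100 = 590)
(-927 + x)² = (-927 + 590)² = (-337)² = 113569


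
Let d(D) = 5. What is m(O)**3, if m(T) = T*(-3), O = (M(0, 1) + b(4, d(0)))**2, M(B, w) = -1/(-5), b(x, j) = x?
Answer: -2315685267/15625 ≈ -1.4820e+5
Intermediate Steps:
M(B, w) = 1/5 (M(B, w) = -1*(-1/5) = 1/5)
O = 441/25 (O = (1/5 + 4)**2 = (21/5)**2 = 441/25 ≈ 17.640)
m(T) = -3*T
m(O)**3 = (-3*441/25)**3 = (-1323/25)**3 = -2315685267/15625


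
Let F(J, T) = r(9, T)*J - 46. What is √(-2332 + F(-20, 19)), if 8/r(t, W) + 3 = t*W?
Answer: I*√1049118/21 ≈ 48.775*I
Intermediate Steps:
r(t, W) = 8/(-3 + W*t) (r(t, W) = 8/(-3 + t*W) = 8/(-3 + W*t))
F(J, T) = -46 + 8*J/(-3 + 9*T) (F(J, T) = (8/(-3 + T*9))*J - 46 = (8/(-3 + 9*T))*J - 46 = 8*J/(-3 + 9*T) - 46 = -46 + 8*J/(-3 + 9*T))
√(-2332 + F(-20, 19)) = √(-2332 + 2*(69 - 207*19 + 4*(-20))/(3*(-1 + 3*19))) = √(-2332 + 2*(69 - 3933 - 80)/(3*(-1 + 57))) = √(-2332 + (⅔)*(-3944)/56) = √(-2332 + (⅔)*(1/56)*(-3944)) = √(-2332 - 986/21) = √(-49958/21) = I*√1049118/21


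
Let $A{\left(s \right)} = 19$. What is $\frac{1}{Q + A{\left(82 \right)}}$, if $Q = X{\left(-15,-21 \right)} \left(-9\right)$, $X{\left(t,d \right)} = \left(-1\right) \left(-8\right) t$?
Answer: $\frac{1}{1099} \approx 0.00090992$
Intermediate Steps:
$X{\left(t,d \right)} = 8 t$
$Q = 1080$ ($Q = 8 \left(-15\right) \left(-9\right) = \left(-120\right) \left(-9\right) = 1080$)
$\frac{1}{Q + A{\left(82 \right)}} = \frac{1}{1080 + 19} = \frac{1}{1099}$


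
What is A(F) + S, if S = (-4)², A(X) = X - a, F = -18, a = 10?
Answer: -12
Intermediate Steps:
A(X) = -10 + X (A(X) = X - 1*10 = X - 10 = -10 + X)
S = 16
A(F) + S = (-10 - 18) + 16 = -28 + 16 = -12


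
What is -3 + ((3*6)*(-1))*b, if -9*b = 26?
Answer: 49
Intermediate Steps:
b = -26/9 (b = -⅑*26 = -26/9 ≈ -2.8889)
-3 + ((3*6)*(-1))*b = -3 + ((3*6)*(-1))*(-26/9) = -3 + (18*(-1))*(-26/9) = -3 - 18*(-26/9) = -3 + 52 = 49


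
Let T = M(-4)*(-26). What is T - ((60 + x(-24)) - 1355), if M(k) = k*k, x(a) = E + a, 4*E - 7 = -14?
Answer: 3619/4 ≈ 904.75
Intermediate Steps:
E = -7/4 (E = 7/4 + (1/4)*(-14) = 7/4 - 7/2 = -7/4 ≈ -1.7500)
x(a) = -7/4 + a
M(k) = k**2
T = -416 (T = (-4)**2*(-26) = 16*(-26) = -416)
T - ((60 + x(-24)) - 1355) = -416 - ((60 + (-7/4 - 24)) - 1355) = -416 - ((60 - 103/4) - 1355) = -416 - (137/4 - 1355) = -416 - 1*(-5283/4) = -416 + 5283/4 = 3619/4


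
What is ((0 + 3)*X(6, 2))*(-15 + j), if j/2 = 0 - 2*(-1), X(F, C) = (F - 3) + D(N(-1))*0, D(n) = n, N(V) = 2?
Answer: -99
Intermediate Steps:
X(F, C) = -3 + F (X(F, C) = (F - 3) + 2*0 = (-3 + F) + 0 = -3 + F)
j = 4 (j = 2*(0 - 2*(-1)) = 2*(0 + 2) = 2*2 = 4)
((0 + 3)*X(6, 2))*(-15 + j) = ((0 + 3)*(-3 + 6))*(-15 + 4) = (3*3)*(-11) = 9*(-11) = -99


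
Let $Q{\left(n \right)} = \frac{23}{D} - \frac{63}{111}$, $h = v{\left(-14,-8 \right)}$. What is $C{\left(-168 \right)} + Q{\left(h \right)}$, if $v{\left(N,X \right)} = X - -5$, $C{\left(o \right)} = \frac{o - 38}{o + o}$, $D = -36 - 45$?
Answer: $- \frac{40015}{167832} \approx -0.23842$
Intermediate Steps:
$D = -81$
$C{\left(o \right)} = \frac{-38 + o}{2 o}$
$v{\left(N,X \right)} = 5 + X$ ($v{\left(N,X \right)} = X + 5 = 5 + X$)
$h = -3$ ($h = 5 - 8 = -3$)
$Q{\left(n \right)} = - \frac{2552}{2997}$ ($Q{\left(n \right)} = \frac{23}{-81} - \frac{63}{111} = 23 \left(- \frac{1}{81}\right) - \frac{21}{37} = - \frac{23}{81} - \frac{21}{37} = - \frac{2552}{2997}$)
$C{\left(-168 \right)} + Q{\left(h \right)} = \frac{-38 - 168}{2 \left(-168\right)} - \frac{2552}{2997} = \frac{1}{2} \left(- \frac{1}{168}\right) \left(-206\right) - \frac{2552}{2997} = \frac{103}{168} - \frac{2552}{2997} = - \frac{40015}{167832}$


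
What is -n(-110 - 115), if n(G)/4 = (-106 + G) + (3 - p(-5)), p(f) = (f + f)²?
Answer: 1712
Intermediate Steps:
p(f) = 4*f² (p(f) = (2*f)² = 4*f²)
n(G) = -812 + 4*G (n(G) = 4*((-106 + G) + (3 - 4*(-5)²)) = 4*((-106 + G) + (3 - 4*25)) = 4*((-106 + G) + (3 - 1*100)) = 4*((-106 + G) + (3 - 100)) = 4*((-106 + G) - 97) = 4*(-203 + G) = -812 + 4*G)
-n(-110 - 115) = -(-812 + 4*(-110 - 115)) = -(-812 + 4*(-225)) = -(-812 - 900) = -1*(-1712) = 1712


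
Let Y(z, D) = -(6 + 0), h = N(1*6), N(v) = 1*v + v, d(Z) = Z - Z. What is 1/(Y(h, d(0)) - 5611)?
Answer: -1/5617 ≈ -0.00017803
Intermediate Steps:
d(Z) = 0
N(v) = 2*v (N(v) = v + v = 2*v)
h = 12 (h = 2*(1*6) = 2*6 = 12)
Y(z, D) = -6 (Y(z, D) = -1*6 = -6)
1/(Y(h, d(0)) - 5611) = 1/(-6 - 5611) = 1/(-5617) = -1/5617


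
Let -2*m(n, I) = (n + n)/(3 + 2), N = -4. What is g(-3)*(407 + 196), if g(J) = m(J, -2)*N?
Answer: -7236/5 ≈ -1447.2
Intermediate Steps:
m(n, I) = -n/5 (m(n, I) = -(n + n)/(2*(3 + 2)) = -2*n/(2*5) = -n/5)
g(J) = 4*J/5 (g(J) = -J/5*(-4) = 4*J/5)
g(-3)*(407 + 196) = ((4/5)*(-3))*(407 + 196) = -12/5*603 = -7236/5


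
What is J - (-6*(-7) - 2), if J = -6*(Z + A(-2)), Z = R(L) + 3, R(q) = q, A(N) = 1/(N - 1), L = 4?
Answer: -80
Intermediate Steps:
A(N) = 1/(-1 + N)
Z = 7 (Z = 4 + 3 = 7)
J = -40 (J = -6*(7 + 1/(-1 - 2)) = -6*(7 + 1/(-3)) = -6*(7 - ⅓) = -6*20/3 = -40)
J - (-6*(-7) - 2) = -40 - (-6*(-7) - 2) = -40 - (42 - 2) = -40 - 1*40 = -40 - 40 = -80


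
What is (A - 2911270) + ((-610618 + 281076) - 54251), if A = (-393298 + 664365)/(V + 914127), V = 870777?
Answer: -5881370857885/1784904 ≈ -3.2951e+6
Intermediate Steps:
A = 271067/1784904 (A = (-393298 + 664365)/(870777 + 914127) = 271067/1784904 ≈ 0.15187)
(A - 2911270) + ((-610618 + 281076) - 54251) = (271067/1784904 - 2911270) + ((-610618 + 281076) - 54251) = -5196337197013/1784904 + (-329542 - 54251) = -5196337197013/1784904 - 383793 = -5881370857885/1784904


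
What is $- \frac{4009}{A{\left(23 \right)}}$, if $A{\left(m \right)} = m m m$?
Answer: $- \frac{4009}{12167} \approx -0.3295$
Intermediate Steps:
$A{\left(m \right)} = m^{3}$ ($A{\left(m \right)} = m^{2} m = m^{3}$)
$- \frac{4009}{A{\left(23 \right)}} = - \frac{4009}{23^{3}} = - \frac{4009}{12167}$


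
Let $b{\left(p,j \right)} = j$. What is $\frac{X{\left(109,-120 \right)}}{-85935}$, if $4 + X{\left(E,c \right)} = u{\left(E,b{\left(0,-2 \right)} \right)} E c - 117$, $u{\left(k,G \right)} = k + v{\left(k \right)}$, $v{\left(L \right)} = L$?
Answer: $\frac{2851561}{85935} \approx 33.183$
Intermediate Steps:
$u{\left(k,G \right)} = 2 k$ ($u{\left(k,G \right)} = k + k = 2 k$)
$X{\left(E,c \right)} = -121 + 2 c E^{2}$ ($X{\left(E,c \right)} = -4 + \left(2 E E c - 117\right) = -4 + \left(2 E^{2} c - 117\right) = -4 + \left(2 c E^{2} - 117\right) = -4 + \left(-117 + 2 c E^{2}\right) = -121 + 2 c E^{2}$)
$\frac{X{\left(109,-120 \right)}}{-85935} = \frac{-121 + 2 \left(-120\right) 109^{2}}{-85935} = \left(-121 + 2 \left(-120\right) 11881\right) \left(- \frac{1}{85935}\right) = \left(-121 - 2851440\right) \left(- \frac{1}{85935}\right) = \left(-2851561\right) \left(- \frac{1}{85935}\right) = \frac{2851561}{85935}$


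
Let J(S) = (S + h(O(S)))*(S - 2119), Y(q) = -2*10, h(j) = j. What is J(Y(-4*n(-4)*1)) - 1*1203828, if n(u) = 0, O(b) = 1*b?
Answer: -1118268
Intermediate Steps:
O(b) = b
Y(q) = -20
J(S) = 2*S*(-2119 + S) (J(S) = (S + S)*(S - 2119) = (2*S)*(-2119 + S) = 2*S*(-2119 + S))
J(Y(-4*n(-4)*1)) - 1*1203828 = 2*(-20)*(-2119 - 20) - 1*1203828 = 2*(-20)*(-2139) - 1203828 = 85560 - 1203828 = -1118268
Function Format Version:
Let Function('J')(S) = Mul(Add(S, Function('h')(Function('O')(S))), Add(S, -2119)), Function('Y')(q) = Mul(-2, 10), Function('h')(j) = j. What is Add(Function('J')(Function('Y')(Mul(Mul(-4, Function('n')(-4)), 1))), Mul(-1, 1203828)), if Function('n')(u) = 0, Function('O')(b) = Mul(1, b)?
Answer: -1118268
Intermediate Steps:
Function('O')(b) = b
Function('Y')(q) = -20
Function('J')(S) = Mul(2, S, Add(-2119, S)) (Function('J')(S) = Mul(Add(S, S), Add(S, -2119)) = Mul(Mul(2, S), Add(-2119, S)) = Mul(2, S, Add(-2119, S)))
Add(Function('J')(Function('Y')(Mul(Mul(-4, Function('n')(-4)), 1))), Mul(-1, 1203828)) = Add(Mul(2, -20, Add(-2119, -20)), Mul(-1, 1203828)) = Add(Mul(2, -20, -2139), -1203828) = Add(85560, -1203828) = -1118268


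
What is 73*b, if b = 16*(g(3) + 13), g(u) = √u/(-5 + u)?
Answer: 15184 - 584*√3 ≈ 14172.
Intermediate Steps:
g(u) = √u/(-5 + u)
b = 208 - 8*√3 (b = 16*(√3/(-5 + 3) + 13) = 16*(√3/(-2) + 13) = 16*(√3*(-½) + 13) = 16*(-√3/2 + 13) = 16*(13 - √3/2) = 208 - 8*√3 ≈ 194.14)
73*b = 73*(208 - 8*√3) = 15184 - 584*√3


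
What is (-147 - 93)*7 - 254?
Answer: -1934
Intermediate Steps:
(-147 - 93)*7 - 254 = -240*7 - 254 = -1680 - 254 = -1934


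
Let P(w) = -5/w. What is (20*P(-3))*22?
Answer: 2200/3 ≈ 733.33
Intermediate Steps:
(20*P(-3))*22 = (20*(-5/(-3)))*22 = (20*(-5*(-⅓)))*22 = (20*(5/3))*22 = (100/3)*22 = 2200/3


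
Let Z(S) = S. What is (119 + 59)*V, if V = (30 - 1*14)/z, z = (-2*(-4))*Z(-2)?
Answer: -178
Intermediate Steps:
z = -16 (z = -2*(-4)*(-2) = 8*(-2) = -16)
V = -1 (V = (30 - 1*14)/(-16) = (30 - 14)*(-1/16) = 16*(-1/16) = -1)
(119 + 59)*V = (119 + 59)*(-1) = 178*(-1) = -178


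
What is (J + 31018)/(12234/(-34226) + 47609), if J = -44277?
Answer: -226901267/814726700 ≈ -0.27850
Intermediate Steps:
(J + 31018)/(12234/(-34226) + 47609) = (-44277 + 31018)/(12234/(-34226) + 47609) = -13259/(12234*(-1/34226) + 47609) = -13259/(-6117/17113 + 47609) = -13259/814726700/17113 = -13259*17113/814726700 = -226901267/814726700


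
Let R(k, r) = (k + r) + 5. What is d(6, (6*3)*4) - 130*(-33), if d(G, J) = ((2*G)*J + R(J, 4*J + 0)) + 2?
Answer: 5521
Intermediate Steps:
R(k, r) = 5 + k + r
d(G, J) = 7 + 5*J + 2*G*J (d(G, J) = ((2*G)*J + (5 + J + (4*J + 0))) + 2 = (2*G*J + (5 + J + 4*J)) + 2 = (2*G*J + (5 + 5*J)) + 2 = (5 + 5*J + 2*G*J) + 2 = 7 + 5*J + 2*G*J)
d(6, (6*3)*4) - 130*(-33) = (7 + 5*((6*3)*4) + 2*6*((6*3)*4)) - 130*(-33) = (7 + 5*(18*4) + 2*6*(18*4)) + 4290 = (7 + 5*72 + 2*6*72) + 4290 = (7 + 360 + 864) + 4290 = 1231 + 4290 = 5521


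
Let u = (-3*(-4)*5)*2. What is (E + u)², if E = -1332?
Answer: 1468944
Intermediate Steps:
u = 120 (u = (12*5)*2 = 60*2 = 120)
(E + u)² = (-1332 + 120)² = (-1212)² = 1468944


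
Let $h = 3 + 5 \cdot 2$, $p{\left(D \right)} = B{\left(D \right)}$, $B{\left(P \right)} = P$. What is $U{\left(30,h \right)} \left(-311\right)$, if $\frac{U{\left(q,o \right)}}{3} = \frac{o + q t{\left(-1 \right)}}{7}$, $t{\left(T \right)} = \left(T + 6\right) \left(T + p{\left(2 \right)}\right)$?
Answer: $- \frac{152079}{7} \approx -21726.0$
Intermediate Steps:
$p{\left(D \right)} = D$
$h = 13$ ($h = 3 + 10 = 13$)
$t{\left(T \right)} = \left(2 + T\right) \left(6 + T\right)$ ($t{\left(T \right)} = \left(T + 6\right) \left(T + 2\right) = \left(6 + T\right) \left(2 + T\right) = \left(2 + T\right) \left(6 + T\right)$)
$U{\left(q,o \right)} = \frac{3 o}{7} + \frac{15 q}{7}$ ($U{\left(q,o \right)} = 3 \frac{o + q \left(12 + \left(-1\right)^{2} + 8 \left(-1\right)\right)}{7} = 3 \left(o + q \left(12 + 1 - 8\right)\right) \frac{1}{7} = 3 \left(o + q 5\right) \frac{1}{7} = 3 \left(o + 5 q\right) \frac{1}{7} = 3 \left(\frac{o}{7} + \frac{5 q}{7}\right) = \frac{3 o}{7} + \frac{15 q}{7}$)
$U{\left(30,h \right)} \left(-311\right) = \left(\frac{3}{7} \cdot 13 + \frac{15}{7} \cdot 30\right) \left(-311\right) = \left(\frac{39}{7} + \frac{450}{7}\right) \left(-311\right) = \frac{489}{7} \left(-311\right) = - \frac{152079}{7}$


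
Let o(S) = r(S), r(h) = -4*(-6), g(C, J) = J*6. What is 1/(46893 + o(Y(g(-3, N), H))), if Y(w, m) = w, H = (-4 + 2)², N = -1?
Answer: 1/46917 ≈ 2.1314e-5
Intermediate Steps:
g(C, J) = 6*J
r(h) = 24
H = 4 (H = (-2)² = 4)
o(S) = 24
1/(46893 + o(Y(g(-3, N), H))) = 1/(46893 + 24) = 1/46917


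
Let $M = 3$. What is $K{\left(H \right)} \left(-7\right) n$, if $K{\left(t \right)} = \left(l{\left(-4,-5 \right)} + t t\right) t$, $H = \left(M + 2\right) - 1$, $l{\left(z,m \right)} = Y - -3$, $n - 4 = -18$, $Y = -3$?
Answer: $6272$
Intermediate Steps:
$n = -14$ ($n = 4 - 18 = -14$)
$l{\left(z,m \right)} = 0$ ($l{\left(z,m \right)} = -3 - -3 = -3 + 3 = 0$)
$H = 4$ ($H = \left(3 + 2\right) - 1 = 5 - 1 = 4$)
$K{\left(t \right)} = t^{3}$ ($K{\left(t \right)} = \left(0 + t t\right) t = \left(0 + t^{2}\right) t = t^{2} t = t^{3}$)
$K{\left(H \right)} \left(-7\right) n = 4^{3} \left(-7\right) \left(-14\right) = 64 \left(-7\right) \left(-14\right) = \left(-448\right) \left(-14\right) = 6272$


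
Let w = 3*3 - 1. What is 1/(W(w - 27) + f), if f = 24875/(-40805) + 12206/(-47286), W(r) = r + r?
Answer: -192950523/7499550382 ≈ -0.025728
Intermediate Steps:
w = 8 (w = 9 - 1 = 8)
W(r) = 2*r
f = -167430508/192950523 (f = 24875*(-1/40805) + 12206*(-1/47286) = -4975/8161 - 6103/23643 = -167430508/192950523 ≈ -0.86774)
1/(W(w - 27) + f) = 1/(2*(8 - 27) - 167430508/192950523) = 1/(2*(-19) - 167430508/192950523) = 1/(-38 - 167430508/192950523) = 1/(-7499550382/192950523) = -192950523/7499550382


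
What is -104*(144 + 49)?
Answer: -20072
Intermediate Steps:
-104*(144 + 49) = -104*193 = -20072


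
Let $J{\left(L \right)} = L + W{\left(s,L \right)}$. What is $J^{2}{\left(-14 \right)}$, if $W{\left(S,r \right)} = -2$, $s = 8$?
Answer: $256$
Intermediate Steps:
$J{\left(L \right)} = -2 + L$ ($J{\left(L \right)} = L - 2 = -2 + L$)
$J^{2}{\left(-14 \right)} = \left(-2 - 14\right)^{2} = \left(-16\right)^{2} = 256$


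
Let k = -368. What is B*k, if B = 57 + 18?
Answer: -27600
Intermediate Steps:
B = 75
B*k = 75*(-368) = -27600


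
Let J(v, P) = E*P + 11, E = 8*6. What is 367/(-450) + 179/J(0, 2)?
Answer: 41281/48150 ≈ 0.85734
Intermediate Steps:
E = 48
J(v, P) = 11 + 48*P (J(v, P) = 48*P + 11 = 11 + 48*P)
367/(-450) + 179/J(0, 2) = 367/(-450) + 179/(11 + 48*2) = 367*(-1/450) + 179/(11 + 96) = -367/450 + 179/107 = 41281/48150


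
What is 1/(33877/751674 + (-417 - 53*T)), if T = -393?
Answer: 751674/15343203565 ≈ 4.8991e-5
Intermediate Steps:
1/(33877/751674 + (-417 - 53*T)) = 1/(33877/751674 + (-417 - 53*(-393))) = 1/(33877*(1/751674) + (-417 + 20829)) = 1/(33877/751674 + 20412) = 1/(15343203565/751674) = 751674/15343203565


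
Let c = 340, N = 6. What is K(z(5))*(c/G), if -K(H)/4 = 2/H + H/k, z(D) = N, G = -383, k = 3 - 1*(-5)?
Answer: 4420/1149 ≈ 3.8468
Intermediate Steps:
k = 8 (k = 3 + 5 = 8)
z(D) = 6
K(H) = -8/H - H/2 (K(H) = -4*(2/H + H/8) = -8/H - H/2)
K(z(5))*(c/G) = (-8/6 - 1/2*6)*(340/(-383)) = (-8*1/6 - 3)*(340*(-1/383)) = (-4/3 - 3)*(-340/383) = -13/3*(-340/383) = 4420/1149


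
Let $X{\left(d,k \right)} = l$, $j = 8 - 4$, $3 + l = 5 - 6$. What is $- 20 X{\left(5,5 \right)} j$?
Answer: $320$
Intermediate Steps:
$l = -4$ ($l = -3 + \left(5 - 6\right) = -3 - 1 = -4$)
$j = 4$
$X{\left(d,k \right)} = -4$
$- 20 X{\left(5,5 \right)} j = \left(-20\right) \left(-4\right) 4 = 80 \cdot 4 = 320$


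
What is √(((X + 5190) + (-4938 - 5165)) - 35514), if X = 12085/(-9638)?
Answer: I*√3755422711018/9638 ≈ 201.07*I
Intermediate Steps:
X = -12085/9638 (X = 12085*(-1/9638) = -12085/9638 ≈ -1.2539)
√(((X + 5190) + (-4938 - 5165)) - 35514) = √(((-12085/9638 + 5190) + (-4938 - 5165)) - 35514) = √((50009135/9638 - 10103) - 35514) = √(-47363579/9638 - 35514) = √(-389647511/9638) = I*√3755422711018/9638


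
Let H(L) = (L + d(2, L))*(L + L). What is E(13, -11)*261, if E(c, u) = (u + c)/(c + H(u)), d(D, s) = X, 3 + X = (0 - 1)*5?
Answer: 522/431 ≈ 1.2111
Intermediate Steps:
X = -8 (X = -3 + (0 - 1)*5 = -3 - 1*5 = -3 - 5 = -8)
d(D, s) = -8
H(L) = 2*L*(-8 + L) (H(L) = (L - 8)*(L + L) = (-8 + L)*(2*L) = 2*L*(-8 + L))
E(c, u) = (c + u)/(c + 2*u*(-8 + u)) (E(c, u) = (u + c)/(c + 2*u*(-8 + u)) = (c + u)/(c + 2*u*(-8 + u)))
E(13, -11)*261 = ((13 - 11)/(13 + 2*(-11)*(-8 - 11)))*261 = (2/(13 + 2*(-11)*(-19)))*261 = (2/(13 + 418))*261 = (2/431)*261 = 522/431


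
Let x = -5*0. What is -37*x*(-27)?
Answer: 0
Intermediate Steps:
x = 0
-37*x*(-27) = -37*0*(-27) = 0*(-27) = 0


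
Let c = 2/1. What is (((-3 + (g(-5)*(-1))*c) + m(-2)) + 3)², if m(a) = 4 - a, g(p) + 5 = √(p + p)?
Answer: 216 - 64*I*√10 ≈ 216.0 - 202.39*I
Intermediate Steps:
g(p) = -5 + √2*√p (g(p) = -5 + √(p + p) = -5 + √(2*p) = -5 + √2*√p)
c = 2 (c = 2*1 = 2)
(((-3 + (g(-5)*(-1))*c) + m(-2)) + 3)² = (((-3 + ((-5 + √2*√(-5))*(-1))*2) + (4 - 1*(-2))) + 3)² = (((-3 + ((-5 + √2*(I*√5))*(-1))*2) + (4 + 2)) + 3)² = (((-3 + ((-5 + I*√10)*(-1))*2) + 6) + 3)² = (((-3 + (5 - I*√10)*2) + 6) + 3)² = (((-3 + (10 - 2*I*√10)) + 6) + 3)² = (((7 - 2*I*√10) + 6) + 3)² = ((13 - 2*I*√10) + 3)² = (16 - 2*I*√10)²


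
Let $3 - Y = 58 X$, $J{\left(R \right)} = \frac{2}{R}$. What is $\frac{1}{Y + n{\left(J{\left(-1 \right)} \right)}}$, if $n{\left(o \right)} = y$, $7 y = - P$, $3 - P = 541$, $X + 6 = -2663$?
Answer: $\frac{7}{1084173} \approx 6.4565 \cdot 10^{-6}$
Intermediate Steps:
$X = -2669$ ($X = -6 - 2663 = -2669$)
$P = -538$ ($P = 3 - 541 = -538$)
$Y = 154805$ ($Y = 3 - 58 \left(-2669\right) = 3 - -154802 = 3 + 154802 = 154805$)
$y = \frac{538}{7}$ ($y = \frac{\left(-1\right) \left(-538\right)}{7} = \frac{1}{7} \cdot 538 = \frac{538}{7} \approx 76.857$)
$n{\left(o \right)} = \frac{538}{7}$
$\frac{1}{Y + n{\left(J{\left(-1 \right)} \right)}} = \frac{1}{154805 + \frac{538}{7}} = \frac{1}{\frac{1084173}{7}} = \frac{7}{1084173}$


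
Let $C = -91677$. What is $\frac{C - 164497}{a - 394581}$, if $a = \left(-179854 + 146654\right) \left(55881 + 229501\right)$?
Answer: $\frac{256174}{9475076981} \approx 2.7037 \cdot 10^{-5}$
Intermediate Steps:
$a = -9474682400$ ($a = \left(-33200\right) 285382 = -9474682400$)
$\frac{C - 164497}{a - 394581} = \frac{-91677 - 164497}{-9474682400 - 394581} = - \frac{256174}{-9475076981} = \left(-256174\right) \left(- \frac{1}{9475076981}\right) = \frac{256174}{9475076981}$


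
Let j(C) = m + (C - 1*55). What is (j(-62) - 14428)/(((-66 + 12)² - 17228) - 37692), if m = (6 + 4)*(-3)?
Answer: 14575/52004 ≈ 0.28027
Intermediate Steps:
m = -30 (m = 10*(-3) = -30)
j(C) = -85 + C (j(C) = -30 + (C - 1*55) = -30 + (C - 55) = -30 + (-55 + C) = -85 + C)
(j(-62) - 14428)/(((-66 + 12)² - 17228) - 37692) = ((-85 - 62) - 14428)/(((-66 + 12)² - 17228) - 37692) = (-147 - 14428)/(((-54)² - 17228) - 37692) = -14575/((2916 - 17228) - 37692) = -14575/(-14312 - 37692) = -14575/(-52004) = -14575*(-1/52004) = 14575/52004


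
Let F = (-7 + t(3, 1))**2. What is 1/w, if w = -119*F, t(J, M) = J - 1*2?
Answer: -1/4284 ≈ -0.00023343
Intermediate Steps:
t(J, M) = -2 + J (t(J, M) = J - 2 = -2 + J)
F = 36 (F = (-7 + (-2 + 3))**2 = (-7 + 1)**2 = (-6)**2 = 36)
w = -4284 (w = -119*36 = -4284)
1/w = 1/(-4284) = -1/4284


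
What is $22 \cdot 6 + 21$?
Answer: $153$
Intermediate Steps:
$22 \cdot 6 + 21 = 132 + 21 = 153$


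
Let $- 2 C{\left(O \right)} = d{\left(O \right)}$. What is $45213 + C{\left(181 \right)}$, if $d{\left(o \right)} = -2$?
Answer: $45214$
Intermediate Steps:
$C{\left(O \right)} = 1$ ($C{\left(O \right)} = \left(- \frac{1}{2}\right) \left(-2\right) = 1$)
$45213 + C{\left(181 \right)} = 45213 + 1 = 45214$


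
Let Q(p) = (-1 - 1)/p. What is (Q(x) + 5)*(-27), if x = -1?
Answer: -189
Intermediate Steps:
Q(p) = -2/p
(Q(x) + 5)*(-27) = (-2/(-1) + 5)*(-27) = (-2*(-1) + 5)*(-27) = (2 + 5)*(-27) = 7*(-27) = -189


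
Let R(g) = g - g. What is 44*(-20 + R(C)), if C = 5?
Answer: -880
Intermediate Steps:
R(g) = 0
44*(-20 + R(C)) = 44*(-20 + 0) = 44*(-20) = -880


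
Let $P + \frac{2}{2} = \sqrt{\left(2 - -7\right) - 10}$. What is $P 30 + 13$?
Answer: $-17 + 30 i \approx -17.0 + 30.0 i$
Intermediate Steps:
$P = -1 + i$ ($P = -1 + \sqrt{\left(2 - -7\right) - 10} = -1 + \sqrt{\left(2 + 7\right) - 10} = -1 + \sqrt{9 - 10} = -1 + \sqrt{-1} = -1 + i \approx -1.0 + 1.0 i$)
$P 30 + 13 = \left(-1 + i\right) 30 + 13 = \left(-30 + 30 i\right) + 13 = -17 + 30 i$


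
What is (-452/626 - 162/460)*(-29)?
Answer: 2242657/71990 ≈ 31.152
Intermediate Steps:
(-452/626 - 162/460)*(-29) = (-452*1/626 - 162*1/460)*(-29) = (-226/313 - 81/230)*(-29) = -77333/71990*(-29) = 2242657/71990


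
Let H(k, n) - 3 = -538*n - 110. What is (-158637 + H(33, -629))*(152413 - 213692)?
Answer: -11009262582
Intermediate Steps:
H(k, n) = -107 - 538*n (H(k, n) = 3 + (-538*n - 110) = 3 + (-110 - 538*n) = -107 - 538*n)
(-158637 + H(33, -629))*(152413 - 213692) = (-158637 + (-107 - 538*(-629)))*(152413 - 213692) = (-158637 + (-107 + 338402))*(-61279) = (-158637 + 338295)*(-61279) = 179658*(-61279) = -11009262582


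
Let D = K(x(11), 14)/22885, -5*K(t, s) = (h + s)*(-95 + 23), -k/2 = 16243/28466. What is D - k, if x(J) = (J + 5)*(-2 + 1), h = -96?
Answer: 1774573643/1628611025 ≈ 1.0896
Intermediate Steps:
x(J) = -5 - J (x(J) = (5 + J)*(-1) = -5 - J)
k = -16243/14233 (k = -32486/28466 = -2*16243/28466 = -16243/14233 ≈ -1.1412)
K(t, s) = -6912/5 + 72*s/5 (K(t, s) = -(-96 + s)*(-95 + 23)/5 = -(-96 + s)*(-72)/5 = -(6912 - 72*s)/5 = -6912/5 + 72*s/5)
D = -5904/114425 (D = (-6912/5 + (72/5)*14)/22885 = (-6912/5 + 1008/5)*(1/22885) = -5904/5*1/22885 = -5904/114425 ≈ -0.051597)
D - k = -5904/114425 - 1*(-16243/14233) = -5904/114425 + 16243/14233 = 1774573643/1628611025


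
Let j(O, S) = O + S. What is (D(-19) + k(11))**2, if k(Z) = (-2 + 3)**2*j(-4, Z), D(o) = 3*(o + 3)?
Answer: 1681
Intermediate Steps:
D(o) = 9 + 3*o (D(o) = 3*(3 + o) = 9 + 3*o)
k(Z) = -4 + Z (k(Z) = (-2 + 3)**2*(-4 + Z) = 1**2*(-4 + Z) = 1*(-4 + Z) = -4 + Z)
(D(-19) + k(11))**2 = ((9 + 3*(-19)) + (-4 + 11))**2 = ((9 - 57) + 7)**2 = (-48 + 7)**2 = (-41)**2 = 1681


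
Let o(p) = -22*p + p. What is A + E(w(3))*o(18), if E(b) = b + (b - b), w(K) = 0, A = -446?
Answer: -446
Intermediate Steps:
o(p) = -21*p
E(b) = b (E(b) = b + 0 = b)
A + E(w(3))*o(18) = -446 + 0*(-21*18) = -446 + 0*(-378) = -446 + 0 = -446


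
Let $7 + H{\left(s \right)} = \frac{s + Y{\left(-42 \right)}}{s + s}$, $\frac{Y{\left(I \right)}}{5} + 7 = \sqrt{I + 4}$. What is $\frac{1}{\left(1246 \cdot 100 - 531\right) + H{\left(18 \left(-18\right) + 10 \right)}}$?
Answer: $\frac{9785657396}{1214033666070435} + \frac{628 i \sqrt{38}}{1214033666070435} \approx 8.0605 \cdot 10^{-6} + 3.1888 \cdot 10^{-12} i$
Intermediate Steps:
$Y{\left(I \right)} = -35 + 5 \sqrt{4 + I}$ ($Y{\left(I \right)} = -35 + 5 \sqrt{I + 4} = -35 + 5 \sqrt{4 + I}$)
$H{\left(s \right)} = -7 + \frac{-35 + s + 5 i \sqrt{38}}{2 s}$ ($H{\left(s \right)} = -7 + \frac{s - \left(35 - 5 \sqrt{4 - 42}\right)}{s + s} = -7 + \frac{s - \left(35 - 5 \sqrt{-38}\right)}{2 s} = -7 + \left(s - \left(35 - 5 i \sqrt{38}\right)\right) \frac{1}{2 s} = -7 + \left(-35 + s + 5 i \sqrt{38}\right) \frac{1}{2 s} = -7 + \frac{-35 + s + 5 i \sqrt{38}}{2 s}$)
$\frac{1}{\left(1246 \cdot 100 - 531\right) + H{\left(18 \left(-18\right) + 10 \right)}} = \frac{1}{\left(1246 \cdot 100 - 531\right) + \frac{-35 - 13 \left(18 \left(-18\right) + 10\right) + 5 i \sqrt{38}}{2 \left(18 \left(-18\right) + 10\right)}} = \frac{1}{\left(124600 - 531\right) + \frac{-35 - 13 \left(-324 + 10\right) + 5 i \sqrt{38}}{2 \left(-324 + 10\right)}} = \frac{1}{124069 + \frac{-35 - -4082 + 5 i \sqrt{38}}{2 \left(-314\right)}} = \frac{1}{124069 + \frac{1}{2} \left(- \frac{1}{314}\right) \left(-35 + 4082 + 5 i \sqrt{38}\right)} = \frac{1}{124069 + \frac{1}{2} \left(- \frac{1}{314}\right) \left(4047 + 5 i \sqrt{38}\right)} = \frac{1}{124069 - \left(\frac{4047}{628} + \frac{5 i \sqrt{38}}{628}\right)} = \frac{1}{\frac{77911285}{628} - \frac{5 i \sqrt{38}}{628}}$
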